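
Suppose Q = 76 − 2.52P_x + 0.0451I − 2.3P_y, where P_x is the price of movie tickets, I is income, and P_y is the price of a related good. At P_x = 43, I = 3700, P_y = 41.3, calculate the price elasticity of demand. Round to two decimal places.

Substituting, Q = 76 − 2.52(43) + 0.0451(3700) − 2.3(41.3) = 76 − 108.36 + 166.87 − 94.99 = 39.52.
∂Q/∂P_x = −2.52, so E_p = (−2.52)·(43/39.52) ≈ -2.74.
|E_p| > 1: demand is elastic.

-2.74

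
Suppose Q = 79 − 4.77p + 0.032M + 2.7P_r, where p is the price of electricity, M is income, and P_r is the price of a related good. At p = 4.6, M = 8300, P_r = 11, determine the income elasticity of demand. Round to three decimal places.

Substituting, Q = 79 − 4.77(4.6) + 0.032(8300) + 2.7(11) = 79 − 21.942 + 265.6 + 29.7 = 352.358.
∂Q/∂M = +0.032, so E_I = 0.032·(8300/352.358) ≈ 0.754.
E_I ∈ (0,1): normal good (necessity).

0.754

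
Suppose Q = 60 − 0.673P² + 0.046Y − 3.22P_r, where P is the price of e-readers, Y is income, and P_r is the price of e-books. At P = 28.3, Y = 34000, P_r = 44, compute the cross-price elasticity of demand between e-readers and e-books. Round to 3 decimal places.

Evaluating quantity at (P, Y, P_r) gives Q = 60 − 0.673(28.3)² + 0.046(34000) − 3.22(44) = 60 − 538.999 + 1564 − 141.68 = 943.321.
∂Q/∂P_r = −3.22, so E_xy = -3.22·(44/943.321) ≈ -0.150.
E_xy < 0: the goods are complements.

-0.150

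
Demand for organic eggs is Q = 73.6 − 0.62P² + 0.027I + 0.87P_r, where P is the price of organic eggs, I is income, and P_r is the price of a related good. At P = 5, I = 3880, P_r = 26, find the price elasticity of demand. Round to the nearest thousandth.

At the given point, Q = 73.6 − 0.62(5)² + 0.027(3880) + 0.87(26) = 73.6 − 15.5 + 104.76 + 22.62 = 185.48.
∂Q/∂P = −2·0.62·P = -6.2, so E_p = -6.2·(5/185.48) ≈ -0.167.
|E_p| < 1: demand is inelastic.

-0.167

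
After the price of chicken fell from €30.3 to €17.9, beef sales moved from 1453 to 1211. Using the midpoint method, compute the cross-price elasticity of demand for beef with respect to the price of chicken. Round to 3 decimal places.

%ΔQ_x = (1211 − 1453)/[(1453+1211)/2] = -242/1332 ≈ -0.1817.
%ΔP_y = (17.9 − 30.3)/[(30.3+17.9)/2] ≈ -0.5145.
E_xy = -0.1817/-0.5145 ≈ 0.353.
E_xy > 0, so beef and chicken are substitutes.

0.353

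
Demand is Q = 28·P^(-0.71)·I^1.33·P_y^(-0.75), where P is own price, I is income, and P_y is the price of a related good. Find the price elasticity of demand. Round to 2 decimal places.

For a Cobb–Douglas (constant-elasticity) form Q = A·P^α·…, the elasticity with respect to P equals the exponent α at every point.
Here the exponent on P is -0.71, so the price elasticity of demand is -0.71.

-0.71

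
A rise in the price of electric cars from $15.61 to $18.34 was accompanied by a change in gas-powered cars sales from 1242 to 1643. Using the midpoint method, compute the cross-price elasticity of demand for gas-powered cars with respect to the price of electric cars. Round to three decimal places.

%ΔQ_x = (1643 − 1242)/[(1242+1643)/2] = 401/1442.5 ≈ 0.2780.
%ΔP_y = (18.34 − 15.61)/[(15.61+18.34)/2] ≈ 0.1608.
E_xy = 0.2780/0.1608 ≈ 1.729.
E_xy > 0, so gas-powered cars and electric cars are substitutes.

1.729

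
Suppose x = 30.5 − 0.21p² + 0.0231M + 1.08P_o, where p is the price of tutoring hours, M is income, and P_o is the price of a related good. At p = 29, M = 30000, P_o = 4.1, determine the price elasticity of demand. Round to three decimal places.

Evaluating quantity at (p, M, P_o) gives x = 30.5 − 0.21(29)² + 0.0231(30000) + 1.08(4.1) = 30.5 − 176.61 + 693 + 4.428 = 551.318.
∂x/∂p = −2·0.21·p = -12.18, so E_p = -12.18·(29/551.318) ≈ -0.641.
|E_p| < 1: demand is inelastic.

-0.641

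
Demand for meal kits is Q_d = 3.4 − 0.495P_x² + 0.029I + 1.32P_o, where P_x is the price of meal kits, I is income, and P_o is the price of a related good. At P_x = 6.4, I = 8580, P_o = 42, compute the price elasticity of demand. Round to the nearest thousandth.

First evaluate Q_d: 3.4 − 0.495(6.4)² + 0.029(8580) + 1.32(42) = 3.4 − 20.2752 + 248.82 + 55.44 = 287.3848.
∂Q_d/∂P_x = −2·0.495·P_x = -6.336, so E_p = -6.336·(6.4/287.3848) ≈ -0.141.
|E_p| < 1: demand is inelastic.

-0.141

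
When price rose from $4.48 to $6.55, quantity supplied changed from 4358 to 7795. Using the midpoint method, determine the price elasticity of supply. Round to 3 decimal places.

%ΔQ = (7795 − 4358)/[(4358 + 7795)/2] = 3437/6076.5 ≈ 0.5656.
%Δp = (6.55 − 4.48)/[(4.48 + 6.55)/2] = 2.07/5.515 ≈ 0.3753.
Arc elasticity E = %ΔQ/%Δp ≈ 0.5656/0.3753 ≈ 1.507.
|E| > 1: supply is elastic over this range.

1.507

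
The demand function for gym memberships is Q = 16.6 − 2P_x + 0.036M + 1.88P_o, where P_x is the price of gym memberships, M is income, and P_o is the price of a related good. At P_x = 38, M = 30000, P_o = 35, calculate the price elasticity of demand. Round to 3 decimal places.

First evaluate Q: 16.6 − 2(38) + 0.036(30000) + 1.88(35) = 16.6 − 76 + 1080 + 65.8 = 1086.4.
∂Q/∂P_x = −2, so E_p = (−2)·(38/1086.4) ≈ -0.070.
|E_p| < 1: demand is inelastic.

-0.070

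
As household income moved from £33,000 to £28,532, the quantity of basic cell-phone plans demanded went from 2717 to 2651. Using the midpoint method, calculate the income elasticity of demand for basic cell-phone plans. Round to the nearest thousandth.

%ΔQ = (2651 − 2717)/[(2717+2651)/2] = -66/2684 ≈ -0.0246.
%ΔY = (28,532 − 33,000)/[(33,000+28,532)/2] = -4468/30766 ≈ -0.1452.
E_I = %ΔQ/%ΔY ≈ 0.169.
E_I ∈ (0,1): normal good (necessity).

0.169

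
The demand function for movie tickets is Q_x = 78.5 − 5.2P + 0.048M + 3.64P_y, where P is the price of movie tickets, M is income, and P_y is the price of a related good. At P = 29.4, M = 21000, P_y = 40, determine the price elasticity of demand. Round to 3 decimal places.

Evaluating quantity at (P, M, P_y) gives Q_x = 78.5 − 5.2(29.4) + 0.048(21000) + 3.64(40) = 78.5 − 152.88 + 1008 + 145.6 = 1079.22.
∂Q_x/∂P = −5.2, so E_p = (−5.2)·(29.4/1079.22) ≈ -0.142.
|E_p| < 1: demand is inelastic.

-0.142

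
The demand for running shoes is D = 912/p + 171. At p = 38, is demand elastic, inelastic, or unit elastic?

inelastic

At p = 38, D = 195.
dD/dp = −912/p² = −0.6316.
Point elasticity E = (dD/dp)·(p/D) = -0.6316 × 38/195 ≈ -0.123.
|E| ≈ 0.123 < 1, so demand is inelastic.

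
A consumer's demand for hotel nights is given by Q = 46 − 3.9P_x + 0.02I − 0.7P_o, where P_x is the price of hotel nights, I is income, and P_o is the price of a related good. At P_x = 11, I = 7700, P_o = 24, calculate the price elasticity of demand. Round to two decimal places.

At the given point, Q = 46 − 3.9(11) + 0.02(7700) − 0.7(24) = 46 − 42.9 + 154 − 16.8 = 140.3.
∂Q/∂P_x = −3.9, so E_p = (−3.9)·(11/140.3) ≈ -0.31.
|E_p| < 1: demand is inelastic.

-0.31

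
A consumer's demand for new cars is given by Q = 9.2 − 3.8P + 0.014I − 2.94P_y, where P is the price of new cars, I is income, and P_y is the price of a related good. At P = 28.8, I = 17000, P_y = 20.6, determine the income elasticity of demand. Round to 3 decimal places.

First evaluate Q: 9.2 − 3.8(28.8) + 0.014(17000) − 2.94(20.6) = 9.2 − 109.44 + 238 − 60.564 = 77.196.
∂Q/∂I = +0.014, so E_I = 0.014·(17000/77.196) ≈ 3.083.
E_I > 1: normal good (luxury).

3.083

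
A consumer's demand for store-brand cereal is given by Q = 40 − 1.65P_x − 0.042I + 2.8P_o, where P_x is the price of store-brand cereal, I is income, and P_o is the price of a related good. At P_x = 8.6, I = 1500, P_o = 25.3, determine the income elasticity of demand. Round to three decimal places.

-1.872

Q = 40 − 1.65(8.6) − 0.042(1500) + 2.8(25.3) = 40 − 14.19 − 63 + 70.84 = 33.65.
∂Q/∂I = −0.042, so E_I = -0.042·(1500/33.65) ≈ -1.872.
E_I < 0: inferior good.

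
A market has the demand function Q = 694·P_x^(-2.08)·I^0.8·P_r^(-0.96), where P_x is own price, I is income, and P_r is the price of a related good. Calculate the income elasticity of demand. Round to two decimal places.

For a Cobb–Douglas (constant-elasticity) form Q = A·I^α·…, the elasticity with respect to I equals the exponent α at every point.
Here the exponent on I is 0.8, so the income elasticity of demand is 0.80.

0.80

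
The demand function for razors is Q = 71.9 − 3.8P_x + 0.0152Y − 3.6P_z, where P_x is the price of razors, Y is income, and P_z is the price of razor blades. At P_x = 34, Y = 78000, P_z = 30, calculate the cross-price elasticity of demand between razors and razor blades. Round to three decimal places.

First evaluate Q: 71.9 − 3.8(34) + 0.0152(78000) − 3.6(30) = 71.9 − 129.2 + 1185.6 − 108 = 1020.3.
∂Q/∂P_z = −3.6, so E_xy = -3.6·(30/1020.3) ≈ -0.106.
E_xy < 0: the goods are complements.

-0.106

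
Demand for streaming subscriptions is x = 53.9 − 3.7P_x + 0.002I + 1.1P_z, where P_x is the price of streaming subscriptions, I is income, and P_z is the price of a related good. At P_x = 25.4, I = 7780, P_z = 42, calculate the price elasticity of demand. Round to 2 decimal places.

-4.33

Evaluating quantity at (P_x, I, P_z) gives x = 53.9 − 3.7(25.4) + 0.002(7780) + 1.1(42) = 53.9 − 93.98 + 15.56 + 46.2 = 21.68.
∂x/∂P_x = −3.7, so E_p = (−3.7)·(25.4/21.68) ≈ -4.33.
|E_p| > 1: demand is elastic.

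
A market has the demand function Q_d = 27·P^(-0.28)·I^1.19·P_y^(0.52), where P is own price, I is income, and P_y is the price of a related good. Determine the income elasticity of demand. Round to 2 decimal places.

1.19

For a Cobb–Douglas (constant-elasticity) form Q_d = A·I^α·…, the elasticity with respect to I equals the exponent α at every point.
Here the exponent on I is 1.19, so the income elasticity of demand is 1.19.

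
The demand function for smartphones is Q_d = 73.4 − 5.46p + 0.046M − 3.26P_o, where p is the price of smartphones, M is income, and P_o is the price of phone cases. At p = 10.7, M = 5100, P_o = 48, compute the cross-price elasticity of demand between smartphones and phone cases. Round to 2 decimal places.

-1.68

At the given point, Q_d = 73.4 − 5.46(10.7) + 0.046(5100) − 3.26(48) = 73.4 − 58.422 + 234.6 − 156.48 = 93.098.
∂Q_d/∂P_o = −3.26, so E_xy = -3.26·(48/93.098) ≈ -1.68.
E_xy < 0: the goods are complements.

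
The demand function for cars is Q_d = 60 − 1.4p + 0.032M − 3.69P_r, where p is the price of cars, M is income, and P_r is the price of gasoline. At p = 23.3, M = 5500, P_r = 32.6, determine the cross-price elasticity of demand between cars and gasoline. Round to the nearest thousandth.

-1.448

Q_d = 60 − 1.4(23.3) + 0.032(5500) − 3.69(32.6) = 60 − 32.62 + 176 − 120.294 = 83.086.
∂Q_d/∂P_r = −3.69, so E_xy = -3.69·(32.6/83.086) ≈ -1.448.
E_xy < 0: the goods are complements.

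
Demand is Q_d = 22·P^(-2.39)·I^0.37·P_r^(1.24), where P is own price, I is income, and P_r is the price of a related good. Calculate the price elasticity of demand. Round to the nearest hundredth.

For a Cobb–Douglas (constant-elasticity) form Q_d = A·P^α·…, the elasticity with respect to P equals the exponent α at every point.
Here the exponent on P is -2.39, so the price elasticity of demand is -2.39.

-2.39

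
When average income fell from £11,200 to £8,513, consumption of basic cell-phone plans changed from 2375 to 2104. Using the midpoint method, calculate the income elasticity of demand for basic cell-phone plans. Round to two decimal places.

%ΔQ = (2104 − 2375)/[(2375+2104)/2] = -271/2239.5 ≈ -0.1210.
%ΔI = (8,513 − 11,200)/[(11,200+8,513)/2] = -2687/9856.5 ≈ -0.2726.
E_I = %ΔQ/%ΔI ≈ 0.44.
E_I ∈ (0,1): normal good (necessity).

0.44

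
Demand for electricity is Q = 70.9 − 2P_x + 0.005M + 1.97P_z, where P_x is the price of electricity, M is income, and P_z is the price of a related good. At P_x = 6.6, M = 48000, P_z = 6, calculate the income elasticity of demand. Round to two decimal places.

Q = 70.9 − 2(6.6) + 0.005(48000) + 1.97(6) = 70.9 − 13.2 + 240 + 11.82 = 309.52.
∂Q/∂M = +0.005, so E_I = 0.005·(48000/309.52) ≈ 0.78.
E_I ∈ (0,1): normal good (necessity).

0.78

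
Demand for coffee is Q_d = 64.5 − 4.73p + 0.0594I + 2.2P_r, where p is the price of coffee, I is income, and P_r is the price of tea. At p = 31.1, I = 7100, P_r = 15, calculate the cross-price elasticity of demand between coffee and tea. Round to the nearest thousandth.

Q_d = 64.5 − 4.73(31.1) + 0.0594(7100) + 2.2(15) = 64.5 − 147.103 + 421.74 + 33 = 372.137.
∂Q_d/∂P_r = +2.2, so E_xy = 2.2·(15/372.137) ≈ 0.089.
E_xy > 0: the goods are substitutes.

0.089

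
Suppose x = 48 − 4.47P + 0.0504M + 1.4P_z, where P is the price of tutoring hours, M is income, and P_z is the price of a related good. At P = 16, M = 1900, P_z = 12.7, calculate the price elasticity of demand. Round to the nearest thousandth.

-0.794

At the given point, x = 48 − 4.47(16) + 0.0504(1900) + 1.4(12.7) = 48 − 71.52 + 95.76 + 17.78 = 90.02.
∂x/∂P = −4.47, so E_p = (−4.47)·(16/90.02) ≈ -0.794.
|E_p| < 1: demand is inelastic.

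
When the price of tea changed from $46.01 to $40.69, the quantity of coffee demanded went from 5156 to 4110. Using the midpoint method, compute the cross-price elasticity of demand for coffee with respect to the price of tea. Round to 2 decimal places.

1.84

%ΔQ_x = (4110 − 5156)/[(5156+4110)/2] = -1046/4633 ≈ -0.2258.
%ΔP_y = (40.69 − 46.01)/[(46.01+40.69)/2] ≈ -0.1227.
E_xy = -0.2258/-0.1227 ≈ 1.84.
E_xy > 0, so coffee and tea are substitutes.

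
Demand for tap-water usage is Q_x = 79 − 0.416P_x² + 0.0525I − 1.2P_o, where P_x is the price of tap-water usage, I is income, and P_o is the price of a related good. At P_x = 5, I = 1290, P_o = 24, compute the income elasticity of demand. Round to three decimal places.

At the given point, Q_x = 79 − 0.416(5)² + 0.0525(1290) − 1.2(24) = 79 − 10.4 + 67.725 − 28.8 = 107.525.
∂Q_x/∂I = +0.0525, so E_I = 0.0525·(1290/107.525) ≈ 0.630.
E_I ∈ (0,1): normal good (necessity).

0.630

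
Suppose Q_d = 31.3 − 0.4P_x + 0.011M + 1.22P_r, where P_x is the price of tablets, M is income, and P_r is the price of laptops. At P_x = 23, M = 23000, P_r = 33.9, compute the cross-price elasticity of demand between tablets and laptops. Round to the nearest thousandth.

0.131

First evaluate Q_d: 31.3 − 0.4(23) + 0.011(23000) + 1.22(33.9) = 31.3 − 9.2 + 253 + 41.358 = 316.458.
∂Q_d/∂P_r = +1.22, so E_xy = 1.22·(33.9/316.458) ≈ 0.131.
E_xy > 0: the goods are substitutes.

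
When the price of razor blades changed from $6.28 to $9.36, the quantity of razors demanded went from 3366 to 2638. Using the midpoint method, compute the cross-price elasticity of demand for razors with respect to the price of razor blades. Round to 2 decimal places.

%ΔQ_x = (2638 − 3366)/[(3366+2638)/2] = -728/3002 ≈ -0.2425.
%ΔP_y = (9.36 − 6.28)/[(6.28+9.36)/2] ≈ 0.3939.
E_xy = -0.2425/0.3939 ≈ -0.62.
E_xy < 0, so razors and razor blades are complements.

-0.62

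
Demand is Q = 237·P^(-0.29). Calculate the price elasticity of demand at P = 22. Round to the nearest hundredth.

For a Cobb–Douglas (constant-elasticity) form Q = A·P^α·…, the elasticity with respect to P equals the exponent α at every point.
Here the exponent on P is -0.29, so the price elasticity of demand is -0.29.

-0.29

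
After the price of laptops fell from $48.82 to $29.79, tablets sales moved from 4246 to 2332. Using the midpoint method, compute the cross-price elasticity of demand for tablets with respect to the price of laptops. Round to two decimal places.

1.20

%ΔQ_x = (2332 − 4246)/[(4246+2332)/2] = -1914/3289 ≈ -0.5819.
%ΔP_y = (29.79 − 48.82)/[(48.82+29.79)/2] ≈ -0.4842.
E_xy = -0.5819/-0.4842 ≈ 1.20.
E_xy > 0, so tablets and laptops are substitutes.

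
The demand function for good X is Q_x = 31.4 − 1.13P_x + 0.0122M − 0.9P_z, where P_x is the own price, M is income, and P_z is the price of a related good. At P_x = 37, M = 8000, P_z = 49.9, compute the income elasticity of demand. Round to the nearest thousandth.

2.308

Substituting, Q_x = 31.4 − 1.13(37) + 0.0122(8000) − 0.9(49.9) = 31.4 − 41.81 + 97.6 − 44.91 = 42.28.
∂Q_x/∂M = +0.0122, so E_I = 0.0122·(8000/42.28) ≈ 2.308.
E_I > 1: normal good (luxury).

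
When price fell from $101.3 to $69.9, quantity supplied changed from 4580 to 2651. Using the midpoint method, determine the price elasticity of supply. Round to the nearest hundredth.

%ΔQ = (2651 − 4580)/[(4580 + 2651)/2] = -1929/3615.5 ≈ -0.5335.
%ΔP = (69.9 − 101.3)/[(101.3 + 69.9)/2] = -31.4/85.6 ≈ -0.3668.
Arc elasticity E = %ΔQ/%ΔP ≈ -0.5335/-0.3668 ≈ 1.45.
|E| > 1: supply is elastic over this range.

1.45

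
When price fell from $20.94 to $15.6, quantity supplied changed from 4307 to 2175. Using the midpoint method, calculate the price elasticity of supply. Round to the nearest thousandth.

%ΔQ = (2175 − 4307)/[(4307 + 2175)/2] = -2132/3241 ≈ -0.6578.
%Δp = (15.6 − 20.94)/[(20.94 + 15.6)/2] = -5.34/18.27 ≈ -0.2923.
Arc elasticity E = %ΔQ/%Δp ≈ -0.6578/-0.2923 ≈ 2.251.
|E| > 1: supply is elastic over this range.

2.251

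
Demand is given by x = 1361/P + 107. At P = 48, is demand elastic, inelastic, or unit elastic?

inelastic

At P = 48, x = 135.3542.
dx/dP = −1361/P² = −0.5907.
Point elasticity E = (dx/dP)·(P/x) = -0.5907 × 48/135.3542 ≈ -0.209.
|E| ≈ 0.209 < 1, so demand is inelastic.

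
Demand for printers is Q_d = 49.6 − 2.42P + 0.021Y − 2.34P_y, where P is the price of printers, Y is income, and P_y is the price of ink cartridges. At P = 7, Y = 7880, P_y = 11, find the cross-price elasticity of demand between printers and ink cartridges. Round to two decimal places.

-0.15

Q_d = 49.6 − 2.42(7) + 0.021(7880) − 2.34(11) = 49.6 − 16.94 + 165.48 − 25.74 = 172.4.
∂Q_d/∂P_y = −2.34, so E_xy = -2.34·(11/172.4) ≈ -0.15.
E_xy < 0: the goods are complements.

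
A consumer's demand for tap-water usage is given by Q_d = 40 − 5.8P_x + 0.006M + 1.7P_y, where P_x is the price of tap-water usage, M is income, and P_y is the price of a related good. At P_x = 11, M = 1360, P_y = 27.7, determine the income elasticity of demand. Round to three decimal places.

Evaluating quantity at (P_x, M, P_y) gives Q_d = 40 − 5.8(11) + 0.006(1360) + 1.7(27.7) = 40 − 63.8 + 8.16 + 47.09 = 31.45.
∂Q_d/∂M = +0.006, so E_I = 0.006·(1360/31.45) ≈ 0.259.
E_I ∈ (0,1): normal good (necessity).

0.259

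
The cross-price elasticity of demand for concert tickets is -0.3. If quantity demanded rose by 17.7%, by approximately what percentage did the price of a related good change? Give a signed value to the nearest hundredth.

-59.00

%ΔQ ≈ E × %ΔP_y ⇒ %ΔP_y = %ΔQ / E = (17.7%)/(-0.3) = -59.00%.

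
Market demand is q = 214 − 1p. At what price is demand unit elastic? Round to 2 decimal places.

107.00

For linear demand q = a − bp, E = −bp/(a − bp). |E| = 1 ⇒ bp = a − bp ⇒ p = a/(2b).
p = 214/(2·1) = 107.00.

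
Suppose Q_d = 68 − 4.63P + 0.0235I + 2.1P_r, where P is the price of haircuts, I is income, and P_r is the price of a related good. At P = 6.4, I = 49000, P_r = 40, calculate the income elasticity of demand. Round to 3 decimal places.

Evaluating quantity at (P, I, P_r) gives Q_d = 68 − 4.63(6.4) + 0.0235(49000) + 2.1(40) = 68 − 29.632 + 1151.5 + 84 = 1273.868.
∂Q_d/∂I = +0.0235, so E_I = 0.0235·(49000/1273.868) ≈ 0.904.
E_I ∈ (0,1): normal good (necessity).

0.904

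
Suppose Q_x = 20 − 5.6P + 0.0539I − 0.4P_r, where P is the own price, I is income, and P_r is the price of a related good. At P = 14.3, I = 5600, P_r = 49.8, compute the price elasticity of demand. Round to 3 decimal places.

Q_x = 20 − 5.6(14.3) + 0.0539(5600) − 0.4(49.8) = 20 − 80.08 + 301.84 − 19.92 = 221.84.
∂Q_x/∂P = −5.6, so E_p = (−5.6)·(14.3/221.84) ≈ -0.361.
|E_p| < 1: demand is inelastic.

-0.361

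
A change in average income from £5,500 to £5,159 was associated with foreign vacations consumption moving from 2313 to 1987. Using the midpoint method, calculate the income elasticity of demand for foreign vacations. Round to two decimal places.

%ΔQ = (1987 − 2313)/[(2313+1987)/2] = -326/2150 ≈ -0.1516.
%ΔY = (5,159 − 5,500)/[(5,500+5,159)/2] = -341/5329.5 ≈ -0.0640.
E_I = %ΔQ/%ΔY ≈ 2.37.
E_I > 1: normal good (luxury).

2.37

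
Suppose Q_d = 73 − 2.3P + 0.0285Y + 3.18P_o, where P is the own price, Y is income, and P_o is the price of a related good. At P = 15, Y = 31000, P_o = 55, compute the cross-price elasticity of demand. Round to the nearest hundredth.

0.16

Substituting, Q_d = 73 − 2.3(15) + 0.0285(31000) + 3.18(55) = 73 − 34.5 + 883.5 + 174.9 = 1096.9.
∂Q_d/∂P_o = +3.18, so E_xy = 3.18·(55/1096.9) ≈ 0.16.
E_xy > 0: the goods are substitutes.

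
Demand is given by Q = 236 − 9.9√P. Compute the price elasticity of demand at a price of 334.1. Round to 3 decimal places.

-1.644

At P = 334.1, Q = 55.0438.
dQ/dP = −9.9/(2√P) = −9.9/(2·18.2784).
Point elasticity E = (dQ/dP)·(P/Q) = -0.2708 × 334.1/55.0438 ≈ -1.644.
|E| > 1, so demand is elastic at this price.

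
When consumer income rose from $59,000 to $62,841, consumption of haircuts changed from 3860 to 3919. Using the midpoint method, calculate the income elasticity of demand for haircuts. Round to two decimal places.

%ΔQ = (3919 − 3860)/[(3860+3919)/2] = 59/3889.5 ≈ 0.0152.
%ΔM = (62,841 − 59,000)/[(59,000+62,841)/2] = 3841/60920.5 ≈ 0.0630.
E_I = %ΔQ/%ΔM ≈ 0.24.
E_I ∈ (0,1): normal good (necessity).

0.24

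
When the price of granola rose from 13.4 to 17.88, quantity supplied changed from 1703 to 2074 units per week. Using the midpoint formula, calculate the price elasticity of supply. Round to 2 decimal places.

0.69

%Δq = (2074 − 1703)/[(1703 + 2074)/2] = 371/1888.5 ≈ 0.1965.
%ΔP = (17.88 − 13.4)/[(13.4 + 17.88)/2] = 4.48/15.64 ≈ 0.2864.
Arc elasticity E = %Δq/%ΔP ≈ 0.1965/0.2864 ≈ 0.69.
|E| < 1: supply is inelastic over this range.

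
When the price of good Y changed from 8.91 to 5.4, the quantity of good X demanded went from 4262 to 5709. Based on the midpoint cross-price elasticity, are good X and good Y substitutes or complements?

%ΔQ_x = (5709 − 4262)/[(4262+5709)/2] = 1447/4985.5 ≈ 0.2902.
%ΔP_y = (5.4 − 8.91)/[(8.91+5.4)/2] ≈ -0.4906.
E_xy = 0.2902/-0.4906 ≈ -0.592.
E_xy < 0, so the goods are complements.

complements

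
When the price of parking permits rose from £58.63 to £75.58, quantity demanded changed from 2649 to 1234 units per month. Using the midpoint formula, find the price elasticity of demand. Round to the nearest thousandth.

-2.885

%Δq = (1234 − 2649)/[(2649 + 1234)/2] = -1415/1941.5 ≈ -0.7288.
%Δp = (75.58 − 58.63)/[(58.63 + 75.58)/2] = 16.95/67.105 ≈ 0.2526.
Arc elasticity E = %Δq/%Δp ≈ -0.7288/0.2526 ≈ -2.885.
|E| > 1: demand is elastic over this range.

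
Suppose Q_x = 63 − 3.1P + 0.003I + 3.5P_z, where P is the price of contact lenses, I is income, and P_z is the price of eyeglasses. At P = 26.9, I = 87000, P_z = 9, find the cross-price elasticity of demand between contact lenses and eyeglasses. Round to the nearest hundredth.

0.12

At the given point, Q_x = 63 − 3.1(26.9) + 0.003(87000) + 3.5(9) = 63 − 83.39 + 261 + 31.5 = 272.11.
∂Q_x/∂P_z = +3.5, so E_xy = 3.5·(9/272.11) ≈ 0.12.
E_xy > 0: the goods are substitutes.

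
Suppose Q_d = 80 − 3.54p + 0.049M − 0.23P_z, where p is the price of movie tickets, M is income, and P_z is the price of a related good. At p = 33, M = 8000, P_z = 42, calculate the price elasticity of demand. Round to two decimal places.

First evaluate Q_d: 80 − 3.54(33) + 0.049(8000) − 0.23(42) = 80 − 116.82 + 392 − 9.66 = 345.52.
∂Q_d/∂p = −3.54, so E_p = (−3.54)·(33/345.52) ≈ -0.34.
|E_p| < 1: demand is inelastic.

-0.34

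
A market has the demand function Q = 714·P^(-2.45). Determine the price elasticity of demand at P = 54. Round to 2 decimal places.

For a Cobb–Douglas (constant-elasticity) form Q = A·P^α·…, the elasticity with respect to P equals the exponent α at every point.
Here the exponent on P is -2.45, so the price elasticity of demand is -2.45.

-2.45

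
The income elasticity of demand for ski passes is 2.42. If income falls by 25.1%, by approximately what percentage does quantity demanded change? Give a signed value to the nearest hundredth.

%ΔQ ≈ E × %ΔI = (2.42) × (-25.1%) ≈ -60.74%.

-60.74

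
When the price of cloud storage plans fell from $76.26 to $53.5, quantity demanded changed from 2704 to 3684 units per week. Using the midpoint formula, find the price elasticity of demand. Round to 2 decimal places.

-0.87

%ΔQ = (3684 − 2704)/[(2704 + 3684)/2] = 980/3194 ≈ 0.3068.
%Δp = (53.5 − 76.26)/[(76.26 + 53.5)/2] = -22.76/64.88 ≈ -0.3508.
Arc elasticity E = %ΔQ/%Δp ≈ 0.3068/-0.3508 ≈ -0.87.
|E| < 1: demand is inelastic over this range.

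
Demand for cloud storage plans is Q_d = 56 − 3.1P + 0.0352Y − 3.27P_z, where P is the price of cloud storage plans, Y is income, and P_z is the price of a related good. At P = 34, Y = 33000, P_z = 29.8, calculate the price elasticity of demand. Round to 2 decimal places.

Evaluating quantity at (P, Y, P_z) gives Q_d = 56 − 3.1(34) + 0.0352(33000) − 3.27(29.8) = 56 − 105.4 + 1161.6 − 97.446 = 1014.754.
∂Q_d/∂P = −3.1, so E_p = (−3.1)·(34/1014.754) ≈ -0.10.
|E_p| < 1: demand is inelastic.

-0.10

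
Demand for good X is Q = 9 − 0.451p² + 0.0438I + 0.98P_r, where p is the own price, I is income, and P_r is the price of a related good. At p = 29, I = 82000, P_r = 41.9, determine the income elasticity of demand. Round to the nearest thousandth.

First evaluate Q: 9 − 0.451(29)² + 0.0438(82000) + 0.98(41.9) = 9 − 379.291 + 3591.6 + 41.062 = 3262.371.
∂Q/∂I = +0.0438, so E_I = 0.0438·(82000/3262.371) ≈ 1.101.
E_I > 1: normal good (luxury).

1.101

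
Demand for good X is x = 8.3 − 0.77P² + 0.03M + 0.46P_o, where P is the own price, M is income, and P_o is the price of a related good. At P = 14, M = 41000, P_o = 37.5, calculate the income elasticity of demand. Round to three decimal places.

1.113

First evaluate x: 8.3 − 0.77(14)² + 0.03(41000) + 0.46(37.5) = 8.3 − 150.92 + 1230 + 17.25 = 1104.63.
∂x/∂M = +0.03, so E_I = 0.03·(41000/1104.63) ≈ 1.113.
E_I > 1: normal good (luxury).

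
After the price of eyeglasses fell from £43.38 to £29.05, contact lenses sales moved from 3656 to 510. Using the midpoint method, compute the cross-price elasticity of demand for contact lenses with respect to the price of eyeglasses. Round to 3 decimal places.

%ΔQ_x = (510 − 3656)/[(3656+510)/2] = -3146/2083 ≈ -1.5103.
%ΔP_y = (29.05 − 43.38)/[(43.38+29.05)/2] ≈ -0.3957.
E_xy = -1.5103/-0.3957 ≈ 3.817.
E_xy > 0, so contact lenses and eyeglasses are substitutes.

3.817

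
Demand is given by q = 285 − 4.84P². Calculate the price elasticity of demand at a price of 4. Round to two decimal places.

-0.75

At P = 4, q = 207.56.
dq/dP = −2·4.84·P = −38.72.
Point elasticity E = (dq/dP)·(P/q) = -38.72 × 4/207.56 ≈ -0.75.
|E| < 1, so demand is inelastic at this price.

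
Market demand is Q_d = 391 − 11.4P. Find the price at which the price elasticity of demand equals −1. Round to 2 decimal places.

17.15

For linear demand Q_d = a − bP, E = −bP/(a − bP). |E| = 1 ⇒ bP = a − bP ⇒ P = a/(2b).
P = 391/(2·11.4) ≈ 17.15.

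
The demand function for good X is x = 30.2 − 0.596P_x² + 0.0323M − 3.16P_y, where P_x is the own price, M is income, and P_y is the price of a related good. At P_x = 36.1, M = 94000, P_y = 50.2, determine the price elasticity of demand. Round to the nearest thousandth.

Evaluating quantity at (P_x, M, P_y) gives x = 30.2 − 0.596(36.1)² + 0.0323(94000) − 3.16(50.2) = 30.2 − 776.7132 + 3036.2 − 158.632 = 2131.0548.
∂x/∂P_x = −2·0.596·P_x = -43.0312, so E_p = -43.0312·(36.1/2131.0548) ≈ -0.729.
|E_p| < 1: demand is inelastic.

-0.729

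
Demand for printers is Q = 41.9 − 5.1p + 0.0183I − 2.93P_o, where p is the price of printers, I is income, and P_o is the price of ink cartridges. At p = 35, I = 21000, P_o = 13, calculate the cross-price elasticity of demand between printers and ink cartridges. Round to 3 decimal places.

-0.182

Substituting, Q = 41.9 − 5.1(35) + 0.0183(21000) − 2.93(13) = 41.9 − 178.5 + 384.3 − 38.09 = 209.61.
∂Q/∂P_o = −2.93, so E_xy = -2.93·(13/209.61) ≈ -0.182.
E_xy < 0: the goods are complements.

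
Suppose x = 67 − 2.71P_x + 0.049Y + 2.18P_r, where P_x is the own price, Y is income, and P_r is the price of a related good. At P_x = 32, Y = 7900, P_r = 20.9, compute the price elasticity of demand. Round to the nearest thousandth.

-0.210

At the given point, x = 67 − 2.71(32) + 0.049(7900) + 2.18(20.9) = 67 − 86.72 + 387.1 + 45.562 = 412.942.
∂x/∂P_x = −2.71, so E_p = (−2.71)·(32/412.942) ≈ -0.210.
|E_p| < 1: demand is inelastic.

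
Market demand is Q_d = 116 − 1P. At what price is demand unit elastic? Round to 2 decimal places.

58.00

For linear demand Q_d = a − bP, E = −bP/(a − bP). |E| = 1 ⇒ bP = a − bP ⇒ P = a/(2b).
P = 116/(2·1) = 58.00.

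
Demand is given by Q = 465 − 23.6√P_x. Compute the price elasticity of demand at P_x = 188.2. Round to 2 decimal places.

At P_x = 188.2, Q = 141.241.
dQ/dP_x = −23.6/(2√P_x) = −23.6/(2·13.7186).
Point elasticity E = (dQ/dP_x)·(P_x/Q) = -0.8601 × 188.2/141.241 ≈ -1.15.
|E| > 1, so demand is elastic at this price.

-1.15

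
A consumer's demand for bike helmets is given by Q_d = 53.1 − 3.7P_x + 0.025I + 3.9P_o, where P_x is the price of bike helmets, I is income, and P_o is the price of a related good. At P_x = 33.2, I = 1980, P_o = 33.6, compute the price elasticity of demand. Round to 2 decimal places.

-1.11

Substituting, Q_d = 53.1 − 3.7(33.2) + 0.025(1980) + 3.9(33.6) = 53.1 − 122.84 + 49.5 + 131.04 = 110.8.
∂Q_d/∂P_x = −3.7, so E_p = (−3.7)·(33.2/110.8) ≈ -1.11.
|E_p| > 1: demand is elastic.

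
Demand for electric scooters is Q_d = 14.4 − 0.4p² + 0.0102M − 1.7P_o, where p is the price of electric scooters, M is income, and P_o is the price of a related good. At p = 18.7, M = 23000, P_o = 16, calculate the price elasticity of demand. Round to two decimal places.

-3.41

Evaluating quantity at (p, M, P_o) gives Q_d = 14.4 − 0.4(18.7)² + 0.0102(23000) − 1.7(16) = 14.4 − 139.876 + 234.6 − 27.2 = 81.924.
∂Q_d/∂p = −2·0.4·p = -14.96, so E_p = -14.96·(18.7/81.924) ≈ -3.41.
|E_p| > 1: demand is elastic.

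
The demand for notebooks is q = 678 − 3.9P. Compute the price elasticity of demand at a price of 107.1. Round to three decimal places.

At P = 107.1, q = 260.31.
dq/dP = −3.9.
Point elasticity E = (dq/dP)·(P/q) = -3.9 × 107.1/260.31 ≈ -1.605.
|E| > 1, so demand is elastic at this price.

-1.605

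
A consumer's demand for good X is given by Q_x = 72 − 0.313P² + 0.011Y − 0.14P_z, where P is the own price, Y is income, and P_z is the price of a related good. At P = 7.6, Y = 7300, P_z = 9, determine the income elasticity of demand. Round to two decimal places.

Evaluating quantity at (P, Y, P_z) gives Q_x = 72 − 0.313(7.6)² + 0.011(7300) − 0.14(9) = 72 − 18.0789 + 80.3 − 1.26 = 132.9611.
∂Q_x/∂Y = +0.011, so E_I = 0.011·(7300/132.9611) ≈ 0.60.
E_I ∈ (0,1): normal good (necessity).

0.60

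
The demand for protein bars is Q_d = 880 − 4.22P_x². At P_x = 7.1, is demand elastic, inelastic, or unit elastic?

inelastic

At P_x = 7.1, Q_d = 667.2698.
dQ_d/dP_x = −2·4.22·P_x = −59.924.
Point elasticity E = (dQ_d/dP_x)·(P_x/Q_d) = -59.924 × 7.1/667.2698 ≈ -0.638.
|E| ≈ 0.638 < 1, so demand is inelastic.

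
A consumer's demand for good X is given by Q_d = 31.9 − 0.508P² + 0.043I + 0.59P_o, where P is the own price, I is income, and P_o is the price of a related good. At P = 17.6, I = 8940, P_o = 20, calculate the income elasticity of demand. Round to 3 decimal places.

1.420

Evaluating quantity at (P, I, P_o) gives Q_d = 31.9 − 0.508(17.6)² + 0.043(8940) + 0.59(20) = 31.9 − 157.3581 + 384.42 + 11.8 = 270.7619.
∂Q_d/∂I = +0.043, so E_I = 0.043·(8940/270.7619) ≈ 1.420.
E_I > 1: normal good (luxury).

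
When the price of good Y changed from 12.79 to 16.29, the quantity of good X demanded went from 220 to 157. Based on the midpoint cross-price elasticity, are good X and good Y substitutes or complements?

%ΔQ_x = (157 − 220)/[(220+157)/2] = -63/188.5 ≈ -0.3342.
%ΔP_y = (16.29 − 12.79)/[(12.79+16.29)/2] ≈ 0.2407.
E_xy = -0.3342/0.2407 ≈ -1.388.
E_xy < 0, so the goods are complements.

complements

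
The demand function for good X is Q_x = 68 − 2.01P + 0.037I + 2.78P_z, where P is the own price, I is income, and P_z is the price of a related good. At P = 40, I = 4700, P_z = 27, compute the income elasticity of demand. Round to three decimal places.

0.735

Q_x = 68 − 2.01(40) + 0.037(4700) + 2.78(27) = 68 − 80.4 + 173.9 + 75.06 = 236.56.
∂Q_x/∂I = +0.037, so E_I = 0.037·(4700/236.56) ≈ 0.735.
E_I ∈ (0,1): normal good (necessity).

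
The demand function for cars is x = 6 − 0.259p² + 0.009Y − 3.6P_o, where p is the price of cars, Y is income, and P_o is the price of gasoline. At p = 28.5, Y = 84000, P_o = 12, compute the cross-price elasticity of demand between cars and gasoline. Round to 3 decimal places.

Substituting, x = 6 − 0.259(28.5)² + 0.009(84000) − 3.6(12) = 6 − 210.3728 + 756 − 43.2 = 508.4273.
∂x/∂P_o = −3.6, so E_xy = -3.6·(12/508.4273) ≈ -0.085.
E_xy < 0: the goods are complements.

-0.085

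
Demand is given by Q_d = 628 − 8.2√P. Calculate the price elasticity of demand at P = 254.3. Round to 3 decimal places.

-0.131

At P = 254.3, Q_d = 497.2364.
dQ_d/dP = −8.2/(2√P) = −8.2/(2·15.9468).
Point elasticity E = (dQ_d/dP)·(P/Q_d) = -0.2571 × 254.3/497.2364 ≈ -0.131.
|E| < 1, so demand is inelastic at this price.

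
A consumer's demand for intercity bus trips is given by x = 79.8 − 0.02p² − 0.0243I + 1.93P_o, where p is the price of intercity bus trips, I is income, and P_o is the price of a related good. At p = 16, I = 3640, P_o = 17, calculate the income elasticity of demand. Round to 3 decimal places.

At the given point, x = 79.8 − 0.02(16)² − 0.0243(3640) + 1.93(17) = 79.8 − 5.12 − 88.452 + 32.81 = 19.038.
∂x/∂I = −0.0243, so E_I = -0.0243·(3640/19.038) ≈ -4.646.
E_I < 0: inferior good.

-4.646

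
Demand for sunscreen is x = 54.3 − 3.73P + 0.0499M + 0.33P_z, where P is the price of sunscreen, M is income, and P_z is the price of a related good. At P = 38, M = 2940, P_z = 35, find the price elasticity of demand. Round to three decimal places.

x = 54.3 − 3.73(38) + 0.0499(2940) + 0.33(35) = 54.3 − 141.74 + 146.706 + 11.55 = 70.816.
∂x/∂P = −3.73, so E_p = (−3.73)·(38/70.816) ≈ -2.002.
|E_p| > 1: demand is elastic.

-2.002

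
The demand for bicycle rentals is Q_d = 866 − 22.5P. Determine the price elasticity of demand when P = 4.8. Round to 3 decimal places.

-0.142

At P = 4.8, Q_d = 758.
dQ_d/dP = −22.5.
Point elasticity E = (dQ_d/dP)·(P/Q_d) = -22.5 × 4.8/758 ≈ -0.142.
|E| < 1, so demand is inelastic at this price.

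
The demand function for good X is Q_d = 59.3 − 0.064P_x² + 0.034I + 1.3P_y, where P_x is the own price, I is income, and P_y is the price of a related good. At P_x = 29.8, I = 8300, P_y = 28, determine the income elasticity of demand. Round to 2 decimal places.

0.88

First evaluate Q_d: 59.3 − 0.064(29.8)² + 0.034(8300) + 1.3(28) = 59.3 − 56.8346 + 282.2 + 36.4 = 321.0654.
∂Q_d/∂I = +0.034, so E_I = 0.034·(8300/321.0654) ≈ 0.88.
E_I ∈ (0,1): normal good (necessity).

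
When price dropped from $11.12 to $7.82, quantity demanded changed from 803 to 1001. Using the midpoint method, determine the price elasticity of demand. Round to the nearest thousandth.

%ΔQ = (1001 − 803)/[(803 + 1001)/2] = 198/902 ≈ 0.2195.
%ΔP = (7.82 − 11.12)/[(11.12 + 7.82)/2] = -3.3/9.47 ≈ -0.3485.
Arc elasticity E = %ΔQ/%ΔP ≈ 0.2195/-0.3485 ≈ -0.630.
|E| < 1: demand is inelastic over this range.

-0.630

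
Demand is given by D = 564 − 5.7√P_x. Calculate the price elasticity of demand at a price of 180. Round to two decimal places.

-0.08

At P_x = 180, D = 487.5265.
dD/dP_x = −5.7/(2√P_x) = −5.7/(2·13.4164).
Point elasticity E = (dD/dP_x)·(P_x/D) = -0.2124 × 180/487.5265 ≈ -0.08.
|E| < 1, so demand is inelastic at this price.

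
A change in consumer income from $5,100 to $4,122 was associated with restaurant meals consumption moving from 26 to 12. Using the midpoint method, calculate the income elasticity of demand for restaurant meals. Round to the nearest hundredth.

%ΔQ = (12 − 26)/[(26+12)/2] = -14/19 ≈ -0.7368.
%ΔI = (4,122 − 5,100)/[(5,100+4,122)/2] = -978/4611 ≈ -0.2121.
E_I = %ΔQ/%ΔI ≈ 3.47.
E_I > 1: normal good (luxury).

3.47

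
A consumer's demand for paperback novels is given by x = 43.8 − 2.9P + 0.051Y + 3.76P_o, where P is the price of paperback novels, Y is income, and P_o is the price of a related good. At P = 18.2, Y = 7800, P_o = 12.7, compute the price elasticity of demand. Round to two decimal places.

-0.12

At the given point, x = 43.8 − 2.9(18.2) + 0.051(7800) + 3.76(12.7) = 43.8 − 52.78 + 397.8 + 47.752 = 436.572.
∂x/∂P = −2.9, so E_p = (−2.9)·(18.2/436.572) ≈ -0.12.
|E_p| < 1: demand is inelastic.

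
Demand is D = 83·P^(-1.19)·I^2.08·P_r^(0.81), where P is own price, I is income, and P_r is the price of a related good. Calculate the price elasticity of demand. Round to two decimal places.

-1.19

For a Cobb–Douglas (constant-elasticity) form D = A·P^α·…, the elasticity with respect to P equals the exponent α at every point.
Here the exponent on P is -1.19, so the price elasticity of demand is -1.19.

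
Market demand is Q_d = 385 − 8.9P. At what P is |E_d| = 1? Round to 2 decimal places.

21.63

For linear demand Q_d = a − bP, E = −bP/(a − bP). |E| = 1 ⇒ bP = a − bP ⇒ P = a/(2b).
P = 385/(2·8.9) ≈ 21.63.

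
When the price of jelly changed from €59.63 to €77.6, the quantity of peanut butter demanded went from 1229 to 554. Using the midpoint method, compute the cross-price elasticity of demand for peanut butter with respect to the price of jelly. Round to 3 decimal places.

-2.891

%ΔQ_x = (554 − 1229)/[(1229+554)/2] = -675/891.5 ≈ -0.7572.
%ΔP_y = (77.6 − 59.63)/[(59.63+77.6)/2] ≈ 0.2619.
E_xy = -0.7572/0.2619 ≈ -2.891.
E_xy < 0, so peanut butter and jelly are complements.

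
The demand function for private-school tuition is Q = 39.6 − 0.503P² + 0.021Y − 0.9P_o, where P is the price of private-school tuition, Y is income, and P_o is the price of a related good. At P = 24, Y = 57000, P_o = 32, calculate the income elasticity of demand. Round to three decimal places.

Evaluating quantity at (P, Y, P_o) gives Q = 39.6 − 0.503(24)² + 0.021(57000) − 0.9(32) = 39.6 − 289.728 + 1197 − 28.8 = 918.072.
∂Q/∂Y = +0.021, so E_I = 0.021·(57000/918.072) ≈ 1.304.
E_I > 1: normal good (luxury).

1.304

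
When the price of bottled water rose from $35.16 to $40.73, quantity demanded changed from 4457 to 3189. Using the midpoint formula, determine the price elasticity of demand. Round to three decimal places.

-2.260

%ΔQ = (3189 − 4457)/[(4457 + 3189)/2] = -1268/3823 ≈ -0.3317.
%ΔP = (40.73 − 35.16)/[(35.16 + 40.73)/2] = 5.57/37.945 ≈ 0.1468.
Arc elasticity E = %ΔQ/%ΔP ≈ -0.3317/0.1468 ≈ -2.260.
|E| > 1: demand is elastic over this range.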